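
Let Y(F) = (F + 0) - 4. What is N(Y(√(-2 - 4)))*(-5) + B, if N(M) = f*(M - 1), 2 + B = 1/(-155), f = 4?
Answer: 15189/155 - 20*I*√6 ≈ 97.994 - 48.99*I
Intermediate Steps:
Y(F) = -4 + F (Y(F) = F - 4 = -4 + F)
B = -311/155 (B = -2 + 1/(-155) = -2 - 1/155 = -311/155 ≈ -2.0065)
N(M) = -4 + 4*M (N(M) = 4*(M - 1) = 4*(-1 + M) = -4 + 4*M)
N(Y(√(-2 - 4)))*(-5) + B = (-4 + 4*(-4 + √(-2 - 4)))*(-5) - 311/155 = (-4 + 4*(-4 + √(-6)))*(-5) - 311/155 = (-4 + 4*(-4 + I*√6))*(-5) - 311/155 = (-4 + (-16 + 4*I*√6))*(-5) - 311/155 = (-20 + 4*I*√6)*(-5) - 311/155 = (100 - 20*I*√6) - 311/155 = 15189/155 - 20*I*√6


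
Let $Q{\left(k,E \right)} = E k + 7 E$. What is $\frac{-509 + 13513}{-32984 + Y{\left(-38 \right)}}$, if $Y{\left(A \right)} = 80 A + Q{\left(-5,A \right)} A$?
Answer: $- \frac{3251}{8284} \approx -0.39244$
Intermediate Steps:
$Q{\left(k,E \right)} = 7 E + E k$
$Y{\left(A \right)} = 2 A^{2} + 80 A$ ($Y{\left(A \right)} = 80 A + A \left(7 - 5\right) A = 80 A + A 2 A = 80 A + 2 A A = 80 A + 2 A^{2} = 2 A^{2} + 80 A$)
$\frac{-509 + 13513}{-32984 + Y{\left(-38 \right)}} = \frac{-509 + 13513}{-32984 + 2 \left(-38\right) \left(40 - 38\right)} = \frac{13004}{-32984 + 2 \left(-38\right) 2} = \frac{13004}{-32984 - 152} = \frac{13004}{-33136} = 13004 \left(- \frac{1}{33136}\right) = - \frac{3251}{8284}$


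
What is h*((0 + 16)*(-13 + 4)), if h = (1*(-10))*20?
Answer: 28800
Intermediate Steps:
h = -200 (h = -10*20 = -200)
h*((0 + 16)*(-13 + 4)) = -200*(0 + 16)*(-13 + 4) = -3200*(-9) = -200*(-144) = 28800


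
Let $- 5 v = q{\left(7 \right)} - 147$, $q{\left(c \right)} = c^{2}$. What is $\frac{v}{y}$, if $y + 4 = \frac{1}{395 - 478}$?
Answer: $- \frac{8134}{1665} \approx -4.8853$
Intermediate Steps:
$y = - \frac{333}{83}$ ($y = -4 + \frac{1}{395 - 478} = -4 + \frac{1}{-83} = -4 - \frac{1}{83} = - \frac{333}{83} \approx -4.012$)
$v = \frac{98}{5}$ ($v = - \frac{7^{2} - 147}{5} = - \frac{49 - 147}{5} = \left(- \frac{1}{5}\right) \left(-98\right) = \frac{98}{5} \approx 19.6$)
$\frac{v}{y} = \frac{98}{5 \left(- \frac{333}{83}\right)} = \frac{98}{5} \left(- \frac{83}{333}\right) = - \frac{8134}{1665}$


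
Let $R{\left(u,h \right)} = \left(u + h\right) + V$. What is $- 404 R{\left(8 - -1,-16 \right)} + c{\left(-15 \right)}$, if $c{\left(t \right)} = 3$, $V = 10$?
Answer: $-1209$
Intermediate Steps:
$R{\left(u,h \right)} = 10 + h + u$ ($R{\left(u,h \right)} = \left(u + h\right) + 10 = \left(h + u\right) + 10 = 10 + h + u$)
$- 404 R{\left(8 - -1,-16 \right)} + c{\left(-15 \right)} = - 404 \left(10 - 16 + \left(8 - -1\right)\right) + 3 = - 404 \left(10 - 16 + \left(8 + 1\right)\right) + 3 = - 404 \left(10 - 16 + 9\right) + 3 = \left(-404\right) 3 + 3 = -1212 + 3 = -1209$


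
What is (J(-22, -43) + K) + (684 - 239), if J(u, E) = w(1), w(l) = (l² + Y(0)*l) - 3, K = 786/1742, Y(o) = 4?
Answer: 389730/871 ≈ 447.45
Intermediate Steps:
K = 393/871 (K = 786*(1/1742) = 393/871 ≈ 0.45121)
w(l) = -3 + l² + 4*l (w(l) = (l² + 4*l) - 3 = -3 + l² + 4*l)
J(u, E) = 2 (J(u, E) = -3 + 1² + 4*1 = -3 + 1 + 4 = 2)
(J(-22, -43) + K) + (684 - 239) = (2 + 393/871) + (684 - 239) = 2135/871 + 445 = 389730/871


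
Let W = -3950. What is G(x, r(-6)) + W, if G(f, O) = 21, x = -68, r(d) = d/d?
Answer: -3929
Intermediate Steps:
r(d) = 1
G(x, r(-6)) + W = 21 - 3950 = -3929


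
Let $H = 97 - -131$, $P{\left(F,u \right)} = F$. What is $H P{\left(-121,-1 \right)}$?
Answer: $-27588$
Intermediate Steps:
$H = 228$ ($H = 97 + 131 = 228$)
$H P{\left(-121,-1 \right)} = 228 \left(-121\right) = -27588$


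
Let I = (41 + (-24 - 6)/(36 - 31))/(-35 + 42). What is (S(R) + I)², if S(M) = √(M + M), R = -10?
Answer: 5 + 20*I*√5 ≈ 5.0 + 44.721*I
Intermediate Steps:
S(M) = √2*√M (S(M) = √(2*M) = √2*√M)
I = 5 (I = (41 - 30/5)/7 = (41 - 30*⅕)*(⅐) = (41 - 6)*(⅐) = 35*(⅐) = 5)
(S(R) + I)² = (√2*√(-10) + 5)² = (√2*(I*√10) + 5)² = (2*I*√5 + 5)² = (5 + 2*I*√5)²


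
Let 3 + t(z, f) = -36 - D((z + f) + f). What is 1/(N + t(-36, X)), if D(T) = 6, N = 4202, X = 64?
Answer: 1/4157 ≈ 0.00024056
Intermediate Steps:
t(z, f) = -45 (t(z, f) = -3 + (-36 - 1*6) = -3 + (-36 - 6) = -3 - 42 = -45)
1/(N + t(-36, X)) = 1/(4202 - 45) = 1/4157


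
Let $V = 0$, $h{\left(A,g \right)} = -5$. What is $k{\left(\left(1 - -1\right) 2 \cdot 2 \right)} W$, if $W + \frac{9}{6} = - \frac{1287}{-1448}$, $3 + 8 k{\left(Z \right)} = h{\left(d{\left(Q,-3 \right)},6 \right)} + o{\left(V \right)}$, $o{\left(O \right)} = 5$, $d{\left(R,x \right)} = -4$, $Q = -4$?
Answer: $\frac{2655}{11584} \approx 0.2292$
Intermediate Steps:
$k{\left(Z \right)} = - \frac{3}{8}$ ($k{\left(Z \right)} = - \frac{3}{8} + \frac{-5 + 5}{8} = - \frac{3}{8} + \frac{1}{8} \cdot 0 = - \frac{3}{8} + 0 = - \frac{3}{8}$)
$W = - \frac{885}{1448}$ ($W = - \frac{3}{2} - \frac{1287}{-1448} = - \frac{3}{2} - - \frac{1287}{1448} = - \frac{3}{2} + \frac{1287}{1448} = - \frac{885}{1448} \approx -0.61119$)
$k{\left(\left(1 - -1\right) 2 \cdot 2 \right)} W = \left(- \frac{3}{8}\right) \left(- \frac{885}{1448}\right) = \frac{2655}{11584}$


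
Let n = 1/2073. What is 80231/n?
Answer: 166318863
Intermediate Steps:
n = 1/2073 ≈ 0.00048239
80231/n = 80231/(1/2073) = 80231*2073 = 166318863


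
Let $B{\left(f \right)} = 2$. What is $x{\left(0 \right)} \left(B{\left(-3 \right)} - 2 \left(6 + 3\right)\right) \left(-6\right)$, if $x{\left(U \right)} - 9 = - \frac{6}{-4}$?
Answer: $1008$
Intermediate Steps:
$x{\left(U \right)} = \frac{21}{2}$ ($x{\left(U \right)} = 9 - \frac{6}{-4} = 9 - - \frac{3}{2} = 9 + \frac{3}{2} = \frac{21}{2}$)
$x{\left(0 \right)} \left(B{\left(-3 \right)} - 2 \left(6 + 3\right)\right) \left(-6\right) = \frac{21 \left(2 - 2 \left(6 + 3\right)\right)}{2} \left(-6\right) = \frac{21 \left(2 - 2 \cdot 9\right)}{2} \left(-6\right) = \frac{21 \left(2 - 18\right)}{2} \left(-6\right) = \frac{21}{2} \left(-16\right) \left(-6\right) = \left(-168\right) \left(-6\right) = 1008$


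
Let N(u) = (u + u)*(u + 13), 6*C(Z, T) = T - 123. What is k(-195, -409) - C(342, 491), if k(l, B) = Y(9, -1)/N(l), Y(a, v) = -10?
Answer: -145115/2366 ≈ -61.333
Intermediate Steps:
C(Z, T) = -41/2 + T/6 (C(Z, T) = (T - 123)/6 = (-123 + T)/6 = -41/2 + T/6)
N(u) = 2*u*(13 + u) (N(u) = (2*u)*(13 + u) = 2*u*(13 + u))
k(l, B) = -5/(l*(13 + l)) (k(l, B) = -10*1/(2*l*(13 + l)) = -5/(l*(13 + l)))
k(-195, -409) - C(342, 491) = -5/(-195*(13 - 195)) - (-41/2 + (1/6)*491) = -5*(-1/195)/(-182) - (-41/2 + 491/6) = -5*(-1/195)*(-1/182) - 1*184/3 = -1/7098 - 184/3 = -145115/2366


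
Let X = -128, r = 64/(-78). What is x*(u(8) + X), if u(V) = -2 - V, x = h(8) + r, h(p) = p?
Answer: -12880/13 ≈ -990.77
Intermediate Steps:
r = -32/39 (r = 64*(-1/78) = -32/39 ≈ -0.82051)
x = 280/39 (x = 8 - 32/39 = 280/39 ≈ 7.1795)
x*(u(8) + X) = 280*((-2 - 1*8) - 128)/39 = 280*((-2 - 8) - 128)/39 = 280*(-10 - 128)/39 = (280/39)*(-138) = -12880/13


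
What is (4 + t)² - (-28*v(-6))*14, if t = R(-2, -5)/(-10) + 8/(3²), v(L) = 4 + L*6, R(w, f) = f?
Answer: -4054847/324 ≈ -12515.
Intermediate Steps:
v(L) = 4 + 6*L
t = 25/18 (t = -5/(-10) + 8/(3²) = -5*(-⅒) + 8/9 = ½ + 8*(⅑) = ½ + 8/9 = 25/18 ≈ 1.3889)
(4 + t)² - (-28*v(-6))*14 = (4 + 25/18)² - (-28*(4 + 6*(-6)))*14 = (97/18)² - (-28*(4 - 36))*14 = 9409/324 - (-28*(-32))*14 = 9409/324 - 896*14 = 9409/324 - 1*12544 = 9409/324 - 12544 = -4054847/324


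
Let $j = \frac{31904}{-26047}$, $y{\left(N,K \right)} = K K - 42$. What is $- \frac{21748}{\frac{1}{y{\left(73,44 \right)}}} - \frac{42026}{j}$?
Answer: $- \frac{656526912213}{15952} \approx -4.1156 \cdot 10^{7}$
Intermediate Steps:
$y{\left(N,K \right)} = -42 + K^{2}$ ($y{\left(N,K \right)} = K^{2} - 42 = -42 + K^{2}$)
$j = - \frac{31904}{26047}$ ($j = 31904 \left(- \frac{1}{26047}\right) = - \frac{31904}{26047} \approx -1.2249$)
$- \frac{21748}{\frac{1}{y{\left(73,44 \right)}}} - \frac{42026}{j} = - \frac{21748}{\frac{1}{-42 + 44^{2}}} - \frac{42026}{- \frac{31904}{26047}} = - \frac{21748}{\frac{1}{-42 + 1936}} - - \frac{547325611}{15952} = - \frac{21748}{\frac{1}{1894}} + \frac{547325611}{15952} = - 21748 \frac{1}{\frac{1}{1894}} + \frac{547325611}{15952} = \left(-21748\right) 1894 + \frac{547325611}{15952} = -41190712 + \frac{547325611}{15952} = - \frac{656526912213}{15952}$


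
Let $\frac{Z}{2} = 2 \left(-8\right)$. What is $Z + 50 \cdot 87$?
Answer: $4318$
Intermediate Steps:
$Z = -32$ ($Z = 2 \cdot 2 \left(-8\right) = 2 \left(-16\right) = -32$)
$Z + 50 \cdot 87 = -32 + 50 \cdot 87 = -32 + 4350 = 4318$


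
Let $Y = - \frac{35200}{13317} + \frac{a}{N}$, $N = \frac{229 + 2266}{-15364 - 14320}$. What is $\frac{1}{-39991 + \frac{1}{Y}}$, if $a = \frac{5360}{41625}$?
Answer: $- \frac{384966119872}{15395272301715277} \approx -2.5005 \cdot 10^{-5}$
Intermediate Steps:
$a = \frac{1072}{8325}$ ($a = 5360 \cdot \frac{1}{41625} = \frac{1072}{8325} \approx 0.12877$)
$N = - \frac{2495}{29684}$ ($N = \frac{2495}{-29684} = 2495 \left(- \frac{1}{29684}\right) = - \frac{2495}{29684} \approx -0.084052$)
$Y = - \frac{384966119872}{92201914125}$ ($Y = - \frac{35200}{13317} + \frac{1072}{8325 \left(- \frac{2495}{29684}\right)} = \left(-35200\right) \frac{1}{13317} + \frac{1072}{8325} \left(- \frac{29684}{2495}\right) = - \frac{35200}{13317} - \frac{31821248}{20770875} = - \frac{384966119872}{92201914125} \approx -4.1752$)
$\frac{1}{-39991 + \frac{1}{Y}} = \frac{1}{-39991 + \frac{1}{- \frac{384966119872}{92201914125}}} = \frac{1}{-39991 - \frac{92201914125}{384966119872}} = \frac{1}{- \frac{15395272301715277}{384966119872}} = - \frac{384966119872}{15395272301715277}$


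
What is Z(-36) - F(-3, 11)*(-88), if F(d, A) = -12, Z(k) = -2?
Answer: -1058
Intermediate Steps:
Z(-36) - F(-3, 11)*(-88) = -2 - (-12)*(-88) = -2 - 1*1056 = -2 - 1056 = -1058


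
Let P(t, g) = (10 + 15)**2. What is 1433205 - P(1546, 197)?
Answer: 1432580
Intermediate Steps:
P(t, g) = 625 (P(t, g) = 25**2 = 625)
1433205 - P(1546, 197) = 1433205 - 1*625 = 1433205 - 625 = 1432580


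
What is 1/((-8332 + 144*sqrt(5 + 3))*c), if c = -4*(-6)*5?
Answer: -2083/2077690080 - 3*sqrt(2)/86570420 ≈ -1.0516e-6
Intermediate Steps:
c = 120 (c = 24*5 = 120)
1/((-8332 + 144*sqrt(5 + 3))*c) = 1/(-8332 + 144*sqrt(5 + 3)*120) = (1/120)/(-8332 + 144*sqrt(8)) = (1/120)/(-8332 + 144*(2*sqrt(2))) = (1/120)/(-8332 + 288*sqrt(2)) = 1/(120*(-8332 + 288*sqrt(2)))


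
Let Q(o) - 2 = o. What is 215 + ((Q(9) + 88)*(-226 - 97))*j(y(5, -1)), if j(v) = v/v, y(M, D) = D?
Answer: -31762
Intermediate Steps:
Q(o) = 2 + o
j(v) = 1
215 + ((Q(9) + 88)*(-226 - 97))*j(y(5, -1)) = 215 + (((2 + 9) + 88)*(-226 - 97))*1 = 215 + ((11 + 88)*(-323))*1 = 215 + (99*(-323))*1 = 215 - 31977*1 = 215 - 31977 = -31762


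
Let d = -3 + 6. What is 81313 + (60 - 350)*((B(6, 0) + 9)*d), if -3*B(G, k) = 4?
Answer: 74643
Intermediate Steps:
d = 3
B(G, k) = -4/3 (B(G, k) = -1/3*4 = -4/3)
81313 + (60 - 350)*((B(6, 0) + 9)*d) = 81313 + (60 - 350)*((-4/3 + 9)*3) = 81313 - 6670*3/3 = 81313 - 290*23 = 81313 - 6670 = 74643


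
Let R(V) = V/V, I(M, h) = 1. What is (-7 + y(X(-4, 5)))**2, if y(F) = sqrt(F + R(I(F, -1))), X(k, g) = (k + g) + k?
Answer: (7 - I*sqrt(2))**2 ≈ 47.0 - 19.799*I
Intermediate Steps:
X(k, g) = g + 2*k (X(k, g) = (g + k) + k = g + 2*k)
R(V) = 1
y(F) = sqrt(1 + F) (y(F) = sqrt(F + 1) = sqrt(1 + F))
(-7 + y(X(-4, 5)))**2 = (-7 + sqrt(1 + (5 + 2*(-4))))**2 = (-7 + sqrt(1 + (5 - 8)))**2 = (-7 + sqrt(1 - 3))**2 = (-7 + sqrt(-2))**2 = (-7 + I*sqrt(2))**2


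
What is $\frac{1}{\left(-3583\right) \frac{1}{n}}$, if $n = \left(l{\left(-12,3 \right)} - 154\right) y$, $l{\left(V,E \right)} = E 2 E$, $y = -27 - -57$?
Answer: $\frac{4080}{3583} \approx 1.1387$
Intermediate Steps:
$y = 30$ ($y = -27 + 57 = 30$)
$l{\left(V,E \right)} = 2 E^{2}$ ($l{\left(V,E \right)} = 2 E E = 2 E^{2}$)
$n = -4080$ ($n = \left(2 \cdot 3^{2} - 154\right) 30 = \left(2 \cdot 9 - 154\right) 30 = \left(18 - 154\right) 30 = \left(-136\right) 30 = -4080$)
$\frac{1}{\left(-3583\right) \frac{1}{n}} = \frac{1}{\left(-3583\right) \frac{1}{-4080}} = \frac{1}{\left(-3583\right) \left(- \frac{1}{4080}\right)} = \frac{1}{\frac{3583}{4080}} = \frac{4080}{3583}$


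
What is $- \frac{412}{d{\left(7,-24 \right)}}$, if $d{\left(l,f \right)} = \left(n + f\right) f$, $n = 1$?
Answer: $- \frac{103}{138} \approx -0.74638$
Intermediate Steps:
$d{\left(l,f \right)} = f \left(1 + f\right)$ ($d{\left(l,f \right)} = \left(1 + f\right) f = f \left(1 + f\right)$)
$- \frac{412}{d{\left(7,-24 \right)}} = - \frac{412}{\left(-24\right) \left(1 - 24\right)} = - \frac{412}{\left(-24\right) \left(-23\right)} = - \frac{412}{552} = \left(-412\right) \frac{1}{552} = - \frac{103}{138}$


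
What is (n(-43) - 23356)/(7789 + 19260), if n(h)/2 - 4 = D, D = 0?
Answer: -23348/27049 ≈ -0.86317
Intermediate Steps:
n(h) = 8 (n(h) = 8 + 2*0 = 8 + 0 = 8)
(n(-43) - 23356)/(7789 + 19260) = (8 - 23356)/(7789 + 19260) = -23348/27049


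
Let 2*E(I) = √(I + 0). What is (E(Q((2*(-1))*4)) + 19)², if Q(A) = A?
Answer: (19 + I*√2)² ≈ 359.0 + 53.74*I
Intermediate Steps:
E(I) = √I/2 (E(I) = √(I + 0)/2 = √I/2)
(E(Q((2*(-1))*4)) + 19)² = (√((2*(-1))*4)/2 + 19)² = (√(-2*4)/2 + 19)² = (√(-8)/2 + 19)² = ((2*I*√2)/2 + 19)² = (I*√2 + 19)² = (19 + I*√2)²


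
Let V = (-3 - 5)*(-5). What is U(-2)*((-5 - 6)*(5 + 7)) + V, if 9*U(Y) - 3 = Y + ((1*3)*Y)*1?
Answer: 340/3 ≈ 113.33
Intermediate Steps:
V = 40 (V = -8*(-5) = 40)
U(Y) = ⅓ + 4*Y/9 (U(Y) = ⅓ + (Y + ((1*3)*Y)*1)/9 = ⅓ + (Y + (3*Y)*1)/9 = ⅓ + (Y + 3*Y)/9 = ⅓ + (4*Y)/9 = ⅓ + 4*Y/9)
U(-2)*((-5 - 6)*(5 + 7)) + V = (⅓ + (4/9)*(-2))*((-5 - 6)*(5 + 7)) + 40 = (⅓ - 8/9)*(-11*12) + 40 = -5/9*(-132) + 40 = 220/3 + 40 = 340/3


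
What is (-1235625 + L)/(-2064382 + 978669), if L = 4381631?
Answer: -3146006/1085713 ≈ -2.8976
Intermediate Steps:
(-1235625 + L)/(-2064382 + 978669) = (-1235625 + 4381631)/(-2064382 + 978669) = 3146006/(-1085713) = 3146006*(-1/1085713) = -3146006/1085713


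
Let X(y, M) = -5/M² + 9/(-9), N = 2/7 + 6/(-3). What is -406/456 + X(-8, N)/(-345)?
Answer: -833029/943920 ≈ -0.88252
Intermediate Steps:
N = -12/7 (N = 2*(⅐) + 6*(-⅓) = 2/7 - 2 = -12/7 ≈ -1.7143)
X(y, M) = -1 - 5/M² (X(y, M) = -5/M² + 9*(-⅑) = -5/M² - 1 = -1 - 5/M²)
-406/456 + X(-8, N)/(-345) = -406/456 + (-1 - 5/(-12/7)²)/(-345) = -406*1/456 + (-1 - 5*49/144)*(-1/345) = -203/228 + (-1 - 245/144)*(-1/345) = -203/228 - 389/144*(-1/345) = -203/228 + 389/49680 = -833029/943920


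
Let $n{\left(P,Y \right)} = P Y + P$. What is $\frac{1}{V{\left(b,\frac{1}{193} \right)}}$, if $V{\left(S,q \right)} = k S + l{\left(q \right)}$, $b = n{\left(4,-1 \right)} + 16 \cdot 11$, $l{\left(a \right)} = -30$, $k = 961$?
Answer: $\frac{1}{169106} \approx 5.9134 \cdot 10^{-6}$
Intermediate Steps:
$n{\left(P,Y \right)} = P + P Y$
$b = 176$ ($b = 4 \left(1 - 1\right) + 16 \cdot 11 = 4 \cdot 0 + 176 = 0 + 176 = 176$)
$V{\left(S,q \right)} = -30 + 961 S$ ($V{\left(S,q \right)} = 961 S - 30 = -30 + 961 S$)
$\frac{1}{V{\left(b,\frac{1}{193} \right)}} = \frac{1}{-30 + 961 \cdot 176} = \frac{1}{-30 + 169136} = \frac{1}{169106}$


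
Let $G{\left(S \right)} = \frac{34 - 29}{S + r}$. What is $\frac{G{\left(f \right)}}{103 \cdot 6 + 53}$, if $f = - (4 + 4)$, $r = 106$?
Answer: $\frac{5}{65758} \approx 7.6036 \cdot 10^{-5}$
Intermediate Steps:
$f = -8$ ($f = \left(-1\right) 8 = -8$)
$G{\left(S \right)} = \frac{5}{106 + S}$ ($G{\left(S \right)} = \frac{34 - 29}{S + 106} = \frac{5}{106 + S}$)
$\frac{G{\left(f \right)}}{103 \cdot 6 + 53} = \frac{5 \frac{1}{106 - 8}}{103 \cdot 6 + 53} = \frac{5 \cdot \frac{1}{98}}{618 + 53} = \frac{5 \cdot \frac{1}{98}}{671} = \frac{5}{98} \cdot \frac{1}{671} = \frac{5}{65758}$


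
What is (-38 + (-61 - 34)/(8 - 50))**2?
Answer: 2253001/1764 ≈ 1277.2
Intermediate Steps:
(-38 + (-61 - 34)/(8 - 50))**2 = (-38 - 95/(-42))**2 = (-38 - 95*(-1/42))**2 = (-38 + 95/42)**2 = (-1501/42)**2 = 2253001/1764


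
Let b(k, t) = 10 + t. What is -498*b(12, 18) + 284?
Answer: -13660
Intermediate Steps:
-498*b(12, 18) + 284 = -498*(10 + 18) + 284 = -498*28 + 284 = -13944 + 284 = -13660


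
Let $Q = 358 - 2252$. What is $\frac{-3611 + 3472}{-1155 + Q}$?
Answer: $\frac{139}{3049} \approx 0.045589$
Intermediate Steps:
$Q = -1894$
$\frac{-3611 + 3472}{-1155 + Q} = \frac{-3611 + 3472}{-1155 - 1894} = - \frac{139}{-3049} = \left(-139\right) \left(- \frac{1}{3049}\right) = \frac{139}{3049}$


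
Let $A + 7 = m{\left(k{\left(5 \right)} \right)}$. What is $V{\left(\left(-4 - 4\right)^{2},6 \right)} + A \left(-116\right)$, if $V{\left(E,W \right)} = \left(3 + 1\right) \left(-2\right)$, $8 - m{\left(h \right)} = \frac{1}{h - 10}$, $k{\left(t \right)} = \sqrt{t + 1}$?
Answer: $- \frac{6408}{47} - \frac{58 \sqrt{6}}{47} \approx -139.36$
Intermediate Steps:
$k{\left(t \right)} = \sqrt{1 + t}$
$m{\left(h \right)} = 8 - \frac{1}{-10 + h}$ ($m{\left(h \right)} = 8 - \frac{1}{h - 10} = 8 - \frac{1}{-10 + h}$)
$V{\left(E,W \right)} = -8$ ($V{\left(E,W \right)} = 4 \left(-2\right) = -8$)
$A = -7 + \frac{-81 + 8 \sqrt{6}}{-10 + \sqrt{6}}$ ($A = -7 + \frac{-81 + 8 \sqrt{1 + 5}}{-10 + \sqrt{1 + 5}} = -7 + \frac{-81 + 8 \sqrt{6}}{-10 + \sqrt{6}} \approx 1.1324$)
$V{\left(\left(-4 - 4\right)^{2},6 \right)} + A \left(-116\right) = -8 + \left(\frac{52}{47} + \frac{\sqrt{6}}{94}\right) \left(-116\right) = -8 - \left(\frac{6032}{47} + \frac{58 \sqrt{6}}{47}\right) = - \frac{6408}{47} - \frac{58 \sqrt{6}}{47}$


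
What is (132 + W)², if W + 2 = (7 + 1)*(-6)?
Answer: 6724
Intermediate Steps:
W = -50 (W = -2 + (7 + 1)*(-6) = -2 + 8*(-6) = -2 - 48 = -50)
(132 + W)² = (132 - 50)² = 82² = 6724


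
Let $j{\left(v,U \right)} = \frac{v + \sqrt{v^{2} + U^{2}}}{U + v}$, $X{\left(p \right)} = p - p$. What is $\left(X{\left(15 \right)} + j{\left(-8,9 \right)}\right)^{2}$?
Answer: $\left(8 - \sqrt{145}\right)^{2} \approx 16.334$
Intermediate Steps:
$X{\left(p \right)} = 0$
$j{\left(v,U \right)} = \frac{v + \sqrt{U^{2} + v^{2}}}{U + v}$
$\left(X{\left(15 \right)} + j{\left(-8,9 \right)}\right)^{2} = \left(0 + \frac{-8 + \sqrt{9^{2} + \left(-8\right)^{2}}}{9 - 8}\right)^{2} = \left(0 + \frac{-8 + \sqrt{81 + 64}}{1}\right)^{2} = \left(0 + 1 \left(-8 + \sqrt{145}\right)\right)^{2} = \left(0 - \left(8 - \sqrt{145}\right)\right)^{2} = \left(-8 + \sqrt{145}\right)^{2}$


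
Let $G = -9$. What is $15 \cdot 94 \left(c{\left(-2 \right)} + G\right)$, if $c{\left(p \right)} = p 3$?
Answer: $-21150$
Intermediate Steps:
$c{\left(p \right)} = 3 p$
$15 \cdot 94 \left(c{\left(-2 \right)} + G\right) = 15 \cdot 94 \left(3 \left(-2\right) - 9\right) = 1410 \left(-6 - 9\right) = 1410 \left(-15\right) = -21150$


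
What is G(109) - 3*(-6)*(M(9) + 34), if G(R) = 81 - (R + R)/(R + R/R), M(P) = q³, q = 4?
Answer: 101366/55 ≈ 1843.0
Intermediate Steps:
M(P) = 64 (M(P) = 4³ = 64)
G(R) = 81 - 2*R/(1 + R) (G(R) = 81 - 2*R/(R + 1) = 81 - 2*R/(1 + R))
G(109) - 3*(-6)*(M(9) + 34) = (81 + 79*109)/(1 + 109) - 3*(-6)*(64 + 34) = (81 + 8611)/110 - (-18)*98 = (1/110)*8692 - 1*(-1764) = 4346/55 + 1764 = 101366/55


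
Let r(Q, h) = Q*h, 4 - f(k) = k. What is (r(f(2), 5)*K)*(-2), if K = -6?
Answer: 120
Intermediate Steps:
f(k) = 4 - k
(r(f(2), 5)*K)*(-2) = (((4 - 1*2)*5)*(-6))*(-2) = (((4 - 2)*5)*(-6))*(-2) = ((2*5)*(-6))*(-2) = (10*(-6))*(-2) = -60*(-2) = 120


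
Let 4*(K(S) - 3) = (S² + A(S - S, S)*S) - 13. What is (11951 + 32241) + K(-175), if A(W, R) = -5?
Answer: 208267/4 ≈ 52067.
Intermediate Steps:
K(S) = -¼ - 5*S/4 + S²/4 (K(S) = 3 + ((S² - 5*S) - 13)/4 = 3 + (-13 + S² - 5*S)/4 = 3 + (-13/4 - 5*S/4 + S²/4) = -¼ - 5*S/4 + S²/4)
(11951 + 32241) + K(-175) = (11951 + 32241) + (-¼ - 5/4*(-175) + (¼)*(-175)²) = 44192 + (-¼ + 875/4 + (¼)*30625) = 44192 + (-¼ + 875/4 + 30625/4) = 44192 + 31499/4 = 208267/4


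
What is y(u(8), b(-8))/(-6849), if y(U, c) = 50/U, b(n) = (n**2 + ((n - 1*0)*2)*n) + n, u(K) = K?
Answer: -25/27396 ≈ -0.00091254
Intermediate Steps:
b(n) = n + 3*n**2 (b(n) = (n**2 + ((n + 0)*2)*n) + n = (n**2 + (n*2)*n) + n = (n**2 + (2*n)*n) + n = (n**2 + 2*n**2) + n = 3*n**2 + n = n + 3*n**2)
y(u(8), b(-8))/(-6849) = (50/8)/(-6849) = (50*(1/8))*(-1/6849) = (25/4)*(-1/6849) = -25/27396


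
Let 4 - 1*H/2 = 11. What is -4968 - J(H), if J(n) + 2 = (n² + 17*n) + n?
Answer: -4910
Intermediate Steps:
H = -14 (H = 8 - 2*11 = 8 - 22 = -14)
J(n) = -2 + n² + 18*n (J(n) = -2 + ((n² + 17*n) + n) = -2 + (n² + 18*n) = -2 + n² + 18*n)
-4968 - J(H) = -4968 - (-2 + (-14)² + 18*(-14)) = -4968 - (-2 + 196 - 252) = -4968 - 1*(-58) = -4968 + 58 = -4910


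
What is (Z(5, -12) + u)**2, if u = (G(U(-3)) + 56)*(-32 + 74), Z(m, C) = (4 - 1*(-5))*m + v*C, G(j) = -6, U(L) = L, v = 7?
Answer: 4247721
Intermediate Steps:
Z(m, C) = 7*C + 9*m (Z(m, C) = (4 - 1*(-5))*m + 7*C = (4 + 5)*m + 7*C = 9*m + 7*C = 7*C + 9*m)
u = 2100 (u = (-6 + 56)*(-32 + 74) = 50*42 = 2100)
(Z(5, -12) + u)**2 = ((7*(-12) + 9*5) + 2100)**2 = ((-84 + 45) + 2100)**2 = (-39 + 2100)**2 = 2061**2 = 4247721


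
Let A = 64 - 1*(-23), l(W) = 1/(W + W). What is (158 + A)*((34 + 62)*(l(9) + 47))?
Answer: 3320240/3 ≈ 1.1067e+6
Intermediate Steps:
l(W) = 1/(2*W)
A = 87 (A = 64 + 23 = 87)
(158 + A)*((34 + 62)*(l(9) + 47)) = (158 + 87)*((34 + 62)*((½)/9 + 47)) = 245*(96*((½)*(⅑) + 47)) = 245*(96*(1/18 + 47)) = 245*(96*(847/18)) = 245*(13552/3) = 3320240/3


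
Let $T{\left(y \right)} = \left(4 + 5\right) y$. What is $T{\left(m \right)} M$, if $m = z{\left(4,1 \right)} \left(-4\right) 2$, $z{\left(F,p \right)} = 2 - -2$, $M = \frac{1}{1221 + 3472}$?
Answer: $- \frac{288}{4693} \approx -0.061368$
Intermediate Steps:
$M = \frac{1}{4693} \approx 0.00021308$
$z{\left(F,p \right)} = 4$ ($z{\left(F,p \right)} = 2 + 2 = 4$)
$m = -32$ ($m = 4 \left(-4\right) 2 = \left(-16\right) 2 = -32$)
$T{\left(y \right)} = 9 y$
$T{\left(m \right)} M = 9 \left(-32\right) \frac{1}{4693} = \left(-288\right) \frac{1}{4693} = - \frac{288}{4693}$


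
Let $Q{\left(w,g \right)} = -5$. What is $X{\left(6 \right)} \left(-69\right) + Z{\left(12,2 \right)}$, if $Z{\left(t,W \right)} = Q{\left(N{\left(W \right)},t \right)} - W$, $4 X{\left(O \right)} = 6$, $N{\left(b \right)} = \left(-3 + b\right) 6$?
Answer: $- \frac{221}{2} \approx -110.5$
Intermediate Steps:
$N{\left(b \right)} = -18 + 6 b$
$X{\left(O \right)} = \frac{3}{2}$ ($X{\left(O \right)} = \frac{1}{4} \cdot 6 = \frac{3}{2}$)
$Z{\left(t,W \right)} = -5 - W$
$X{\left(6 \right)} \left(-69\right) + Z{\left(12,2 \right)} = \frac{3}{2} \left(-69\right) - 7 = - \frac{207}{2} - 7 = - \frac{221}{2}$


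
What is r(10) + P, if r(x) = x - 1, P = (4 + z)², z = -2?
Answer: 13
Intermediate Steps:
P = 4 (P = (4 - 2)² = 2² = 4)
r(x) = -1 + x
r(10) + P = (-1 + 10) + 4 = 9 + 4 = 13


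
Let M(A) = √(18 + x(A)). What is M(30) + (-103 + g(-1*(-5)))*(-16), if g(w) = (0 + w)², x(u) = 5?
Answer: 1248 + √23 ≈ 1252.8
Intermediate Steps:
g(w) = w²
M(A) = √23 (M(A) = √(18 + 5) = √23)
M(30) + (-103 + g(-1*(-5)))*(-16) = √23 + (-103 + (-1*(-5))²)*(-16) = √23 + (-103 + 5²)*(-16) = √23 + (-103 + 25)*(-16) = √23 - 78*(-16) = √23 + 1248 = 1248 + √23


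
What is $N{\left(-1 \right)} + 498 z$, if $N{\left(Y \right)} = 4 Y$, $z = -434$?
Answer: $-216136$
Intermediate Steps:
$N{\left(-1 \right)} + 498 z = 4 \left(-1\right) + 498 \left(-434\right) = -4 - 216132 = -216136$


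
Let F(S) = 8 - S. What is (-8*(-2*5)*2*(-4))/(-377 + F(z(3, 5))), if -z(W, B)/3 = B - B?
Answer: 640/369 ≈ 1.7344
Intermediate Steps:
z(W, B) = 0 (z(W, B) = -3*(B - B) = -3*0 = 0)
(-8*(-2*5)*2*(-4))/(-377 + F(z(3, 5))) = (-8*(-2*5)*2*(-4))/(-377 + (8 - 1*0)) = (-(-80)*2*(-4))/(-377 + (8 + 0)) = (-8*(-20)*(-4))/(-377 + 8) = (160*(-4))/(-369) = -640*(-1/369) = 640/369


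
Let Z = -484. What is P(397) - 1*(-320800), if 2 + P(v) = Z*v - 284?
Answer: 128366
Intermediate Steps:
P(v) = -286 - 484*v (P(v) = -2 + (-484*v - 284) = -2 + (-284 - 484*v) = -286 - 484*v)
P(397) - 1*(-320800) = (-286 - 484*397) - 1*(-320800) = (-286 - 192148) + 320800 = -192434 + 320800 = 128366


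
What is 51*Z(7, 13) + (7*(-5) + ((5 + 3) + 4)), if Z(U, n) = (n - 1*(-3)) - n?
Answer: 130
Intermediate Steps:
Z(U, n) = 3 (Z(U, n) = (n + 3) - n = (3 + n) - n = 3)
51*Z(7, 13) + (7*(-5) + ((5 + 3) + 4)) = 51*3 + (7*(-5) + ((5 + 3) + 4)) = 153 + (-35 + (8 + 4)) = 153 + (-35 + 12) = 153 - 23 = 130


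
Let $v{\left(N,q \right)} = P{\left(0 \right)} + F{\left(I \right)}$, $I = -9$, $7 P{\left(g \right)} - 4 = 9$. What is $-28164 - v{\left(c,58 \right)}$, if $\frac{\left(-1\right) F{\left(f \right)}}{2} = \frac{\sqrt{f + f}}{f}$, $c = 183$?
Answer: $- \frac{197161}{7} - \frac{2 i \sqrt{2}}{3} \approx -28166.0 - 0.94281 i$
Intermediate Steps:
$P{\left(g \right)} = \frac{13}{7}$ ($P{\left(g \right)} = \frac{4}{7} + \frac{1}{7} \cdot 9 = \frac{4}{7} + \frac{9}{7} = \frac{13}{7}$)
$F{\left(f \right)} = - \frac{2 \sqrt{2}}{\sqrt{f}}$ ($F{\left(f \right)} = - 2 \frac{\sqrt{f + f}}{f} = - 2 \frac{\sqrt{2 f}}{f} = - 2 \frac{\sqrt{2} \sqrt{f}}{f} = - 2 \frac{\sqrt{2}}{\sqrt{f}} = - \frac{2 \sqrt{2}}{\sqrt{f}}$)
$v{\left(N,q \right)} = \frac{13}{7} + \frac{2 i \sqrt{2}}{3}$ ($v{\left(N,q \right)} = \frac{13}{7} - \frac{2 \sqrt{2}}{3 i} = \frac{13}{7} - 2 \sqrt{2} \left(- \frac{i}{3}\right) = \frac{13}{7} + \frac{2 i \sqrt{2}}{3}$)
$-28164 - v{\left(c,58 \right)} = -28164 - \left(\frac{13}{7} + \frac{2 i \sqrt{2}}{3}\right) = - \frac{197161}{7} - \frac{2 i \sqrt{2}}{3}$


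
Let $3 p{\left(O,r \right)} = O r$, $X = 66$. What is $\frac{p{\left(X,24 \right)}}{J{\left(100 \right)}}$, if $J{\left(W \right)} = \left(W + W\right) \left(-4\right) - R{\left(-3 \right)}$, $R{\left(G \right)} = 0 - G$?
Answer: $- \frac{48}{73} \approx -0.65753$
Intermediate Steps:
$R{\left(G \right)} = - G$
$p{\left(O,r \right)} = \frac{O r}{3}$
$J{\left(W \right)} = -3 - 8 W$ ($J{\left(W \right)} = \left(W + W\right) \left(-4\right) - \left(-1\right) \left(-3\right) = 2 W \left(-4\right) - 3 = - 8 W - 3 = -3 - 8 W$)
$\frac{p{\left(X,24 \right)}}{J{\left(100 \right)}} = \frac{\frac{1}{3} \cdot 66 \cdot 24}{-3 - 800} = \frac{528}{-3 - 800} = \frac{528}{-803} = 528 \left(- \frac{1}{803}\right) = - \frac{48}{73}$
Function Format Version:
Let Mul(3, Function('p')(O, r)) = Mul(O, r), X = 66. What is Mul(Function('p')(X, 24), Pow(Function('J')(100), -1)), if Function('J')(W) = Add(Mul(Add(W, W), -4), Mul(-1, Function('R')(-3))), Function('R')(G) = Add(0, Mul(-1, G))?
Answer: Rational(-48, 73) ≈ -0.65753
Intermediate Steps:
Function('R')(G) = Mul(-1, G)
Function('p')(O, r) = Mul(Rational(1, 3), O, r) (Function('p')(O, r) = Mul(Rational(1, 3), Mul(O, r)) = Mul(Rational(1, 3), O, r))
Function('J')(W) = Add(-3, Mul(-8, W)) (Function('J')(W) = Add(Mul(Add(W, W), -4), Mul(-1, Mul(-1, -3))) = Add(Mul(Mul(2, W), -4), Mul(-1, 3)) = Add(Mul(-8, W), -3) = Add(-3, Mul(-8, W)))
Mul(Function('p')(X, 24), Pow(Function('J')(100), -1)) = Mul(Mul(Rational(1, 3), 66, 24), Pow(Add(-3, Mul(-8, 100)), -1)) = Mul(528, Pow(Add(-3, -800), -1)) = Mul(528, Pow(-803, -1)) = Mul(528, Rational(-1, 803)) = Rational(-48, 73)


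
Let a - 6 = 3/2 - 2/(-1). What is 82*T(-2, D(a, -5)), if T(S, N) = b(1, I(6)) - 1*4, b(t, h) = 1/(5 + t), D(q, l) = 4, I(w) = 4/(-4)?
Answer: -943/3 ≈ -314.33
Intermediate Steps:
I(w) = -1 (I(w) = 4*(-¼) = -1)
a = 19/2 (a = 6 + (3/2 - 2/(-1)) = 6 + (3*(½) - 2*(-1)) = 6 + (3/2 + 2) = 6 + 7/2 = 19/2 ≈ 9.5000)
T(S, N) = -23/6 (T(S, N) = 1/(5 + 1) - 1*4 = 1/6 - 4 = ⅙ - 4 = -23/6)
82*T(-2, D(a, -5)) = 82*(-23/6) = -943/3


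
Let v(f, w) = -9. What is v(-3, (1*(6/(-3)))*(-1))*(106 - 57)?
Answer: -441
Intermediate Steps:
v(-3, (1*(6/(-3)))*(-1))*(106 - 57) = -9*(106 - 57) = -9*49 = -441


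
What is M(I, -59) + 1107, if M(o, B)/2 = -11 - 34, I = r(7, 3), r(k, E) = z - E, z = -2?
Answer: 1017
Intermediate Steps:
r(k, E) = -2 - E
I = -5 (I = -2 - 1*3 = -2 - 3 = -5)
M(o, B) = -90 (M(o, B) = 2*(-11 - 34) = 2*(-45) = -90)
M(I, -59) + 1107 = -90 + 1107 = 1017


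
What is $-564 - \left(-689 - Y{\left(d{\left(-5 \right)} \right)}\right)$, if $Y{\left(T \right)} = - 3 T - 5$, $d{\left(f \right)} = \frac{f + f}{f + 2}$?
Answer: $110$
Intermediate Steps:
$d{\left(f \right)} = \frac{2 f}{2 + f}$
$Y{\left(T \right)} = -5 - 3 T$
$-564 - \left(-689 - Y{\left(d{\left(-5 \right)} \right)}\right) = -564 + \left(\left(\left(-5 - 3 \cdot 2 \left(-5\right) \frac{1}{2 - 5}\right) + 886\right) - 197\right) = -564 + \left(\left(\left(-5 - 3 \cdot 2 \left(-5\right) \frac{1}{-3}\right) + 886\right) - 197\right) = -564 + \left(\left(\left(-5 - 3 \cdot 2 \left(-5\right) \left(- \frac{1}{3}\right)\right) + 886\right) - 197\right) = -564 + \left(\left(\left(-5 - 10\right) + 886\right) - 197\right) = -564 + \left(\left(-15 + 886\right) - 197\right) = -564 + \left(871 - 197\right) = -564 + 674 = 110$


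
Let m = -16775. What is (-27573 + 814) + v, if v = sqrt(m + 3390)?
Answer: -26759 + I*sqrt(13385) ≈ -26759.0 + 115.69*I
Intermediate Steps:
v = I*sqrt(13385) (v = sqrt(-16775 + 3390) = sqrt(-13385) = I*sqrt(13385) ≈ 115.69*I)
(-27573 + 814) + v = (-27573 + 814) + I*sqrt(13385) = -26759 + I*sqrt(13385)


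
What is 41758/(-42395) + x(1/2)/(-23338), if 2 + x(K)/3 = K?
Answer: -1948714853/1978829020 ≈ -0.98478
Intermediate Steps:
x(K) = -6 + 3*K
41758/(-42395) + x(1/2)/(-23338) = 41758/(-42395) + (-6 + 3/2)/(-23338) = 41758*(-1/42395) + (-6 + 3*(½))*(-1/23338) = -41758/42395 + (-6 + 3/2)*(-1/23338) = -41758/42395 - 9/2*(-1/23338) = -41758/42395 + 9/46676 = -1948714853/1978829020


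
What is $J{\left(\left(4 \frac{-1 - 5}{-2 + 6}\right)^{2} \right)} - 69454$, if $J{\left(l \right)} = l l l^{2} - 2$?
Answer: $1610160$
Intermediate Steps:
$J{\left(l \right)} = -2 + l^{4}$ ($J{\left(l \right)} = l l^{3} - 2 = l^{4} - 2 = -2 + l^{4}$)
$J{\left(\left(4 \frac{-1 - 5}{-2 + 6}\right)^{2} \right)} - 69454 = \left(-2 + \left(\left(4 \frac{-1 - 5}{-2 + 6}\right)^{2}\right)^{4}\right) - 69454 = \left(-2 + \left(\left(4 \left(- \frac{6}{4}\right)\right)^{2}\right)^{4}\right) - 69454 = \left(-2 + \left(\left(4 \left(\left(-6\right) \frac{1}{4}\right)\right)^{2}\right)^{4}\right) - 69454 = \left(-2 + \left(\left(4 \left(- \frac{3}{2}\right)\right)^{2}\right)^{4}\right) - 69454 = \left(-2 + \left(\left(-6\right)^{2}\right)^{4}\right) - 69454 = \left(-2 + 36^{4}\right) - 69454 = \left(-2 + 1679616\right) - 69454 = 1679614 - 69454 = 1610160$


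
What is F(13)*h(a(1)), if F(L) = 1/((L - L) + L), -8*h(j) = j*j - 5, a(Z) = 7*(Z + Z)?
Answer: -191/104 ≈ -1.8365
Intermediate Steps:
a(Z) = 14*Z (a(Z) = 7*(2*Z) = 14*Z)
h(j) = 5/8 - j**2/8 (h(j) = -(j*j - 5)/8 = -(j**2 - 5)/8 = -(-5 + j**2)/8 = 5/8 - j**2/8)
F(L) = 1/L (F(L) = 1/(0 + L) = 1/L)
F(13)*h(a(1)) = (5/8 - (14*1)**2/8)/13 = (5/8 - 1/8*14**2)/13 = (5/8 - 1/8*196)/13 = (5/8 - 49/2)/13 = (1/13)*(-191/8) = -191/104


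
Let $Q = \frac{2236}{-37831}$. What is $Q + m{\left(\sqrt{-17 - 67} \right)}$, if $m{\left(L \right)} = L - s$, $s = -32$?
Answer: $\frac{1208356}{37831} + 2 i \sqrt{21} \approx 31.941 + 9.1651 i$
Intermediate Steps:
$m{\left(L \right)} = 32 + L$ ($m{\left(L \right)} = L - -32 = L + 32 = 32 + L$)
$Q = - \frac{2236}{37831}$ ($Q = 2236 \left(- \frac{1}{37831}\right) = - \frac{2236}{37831} \approx -0.059105$)
$Q + m{\left(\sqrt{-17 - 67} \right)} = - \frac{2236}{37831} + \left(32 + \sqrt{-17 - 67}\right) = - \frac{2236}{37831} + \left(32 + \sqrt{-84}\right) = - \frac{2236}{37831} + \left(32 + 2 i \sqrt{21}\right) = \frac{1208356}{37831} + 2 i \sqrt{21}$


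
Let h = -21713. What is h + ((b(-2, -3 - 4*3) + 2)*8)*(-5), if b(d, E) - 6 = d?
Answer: -21953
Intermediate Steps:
b(d, E) = 6 + d
h + ((b(-2, -3 - 4*3) + 2)*8)*(-5) = -21713 + (((6 - 2) + 2)*8)*(-5) = -21713 + ((4 + 2)*8)*(-5) = -21713 + (6*8)*(-5) = -21713 + 48*(-5) = -21713 - 240 = -21953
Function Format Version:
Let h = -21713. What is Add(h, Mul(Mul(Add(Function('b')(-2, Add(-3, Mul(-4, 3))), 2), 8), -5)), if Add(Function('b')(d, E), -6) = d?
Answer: -21953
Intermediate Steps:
Function('b')(d, E) = Add(6, d)
Add(h, Mul(Mul(Add(Function('b')(-2, Add(-3, Mul(-4, 3))), 2), 8), -5)) = Add(-21713, Mul(Mul(Add(Add(6, -2), 2), 8), -5)) = Add(-21713, Mul(Mul(Add(4, 2), 8), -5)) = Add(-21713, Mul(Mul(6, 8), -5)) = Add(-21713, Mul(48, -5)) = Add(-21713, -240) = -21953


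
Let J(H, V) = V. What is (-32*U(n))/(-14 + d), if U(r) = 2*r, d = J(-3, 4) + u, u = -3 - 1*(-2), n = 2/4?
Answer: 32/11 ≈ 2.9091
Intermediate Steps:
n = 1/2 (n = 2*(1/4) = 1/2 ≈ 0.50000)
u = -1 (u = -3 + 2 = -1)
d = 3 (d = 4 - 1 = 3)
(-32*U(n))/(-14 + d) = (-64/2)/(-14 + 3) = -32*1/(-11) = -32*(-1/11) = 32/11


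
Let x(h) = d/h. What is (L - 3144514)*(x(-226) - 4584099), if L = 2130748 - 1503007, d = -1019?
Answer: 2607390305319415/226 ≈ 1.1537e+13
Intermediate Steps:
L = 627741
x(h) = -1019/h
(L - 3144514)*(x(-226) - 4584099) = (627741 - 3144514)*(-1019/(-226) - 4584099) = -2516773*(-1019*(-1/226) - 4584099) = -2516773*(1019/226 - 4584099) = -2516773*(-1036005355/226) = 2607390305319415/226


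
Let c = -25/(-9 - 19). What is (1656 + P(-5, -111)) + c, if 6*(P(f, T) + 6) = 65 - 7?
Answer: 139487/84 ≈ 1660.6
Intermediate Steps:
P(f, T) = 11/3 (P(f, T) = -6 + (65 - 7)/6 = -6 + (⅙)*58 = -6 + 29/3 = 11/3)
c = 25/28 (c = -25/(-28) = -25*(-1/28) = 25/28 ≈ 0.89286)
(1656 + P(-5, -111)) + c = (1656 + 11/3) + 25/28 = 4979/3 + 25/28 = 139487/84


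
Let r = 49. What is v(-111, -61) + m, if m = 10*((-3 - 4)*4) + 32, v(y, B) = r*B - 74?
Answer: -3311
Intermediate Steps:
v(y, B) = -74 + 49*B (v(y, B) = 49*B - 74 = -74 + 49*B)
m = -248 (m = 10*(-7*4) + 32 = 10*(-28) + 32 = -280 + 32 = -248)
v(-111, -61) + m = (-74 + 49*(-61)) - 248 = (-74 - 2989) - 248 = -3063 - 248 = -3311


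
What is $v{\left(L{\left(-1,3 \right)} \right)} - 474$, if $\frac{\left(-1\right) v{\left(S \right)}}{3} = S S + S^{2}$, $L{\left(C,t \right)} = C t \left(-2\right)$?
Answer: $-690$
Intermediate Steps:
$L{\left(C,t \right)} = - 2 C t$
$v{\left(S \right)} = - 6 S^{2}$ ($v{\left(S \right)} = - 3 \left(S S + S^{2}\right) = - 3 \left(S^{2} + S^{2}\right) = - 3 \cdot 2 S^{2} = - 6 S^{2}$)
$v{\left(L{\left(-1,3 \right)} \right)} - 474 = - 6 \left(\left(-2\right) \left(-1\right) 3\right)^{2} - 474 = - 6 \cdot 6^{2} - 474 = \left(-6\right) 36 - 474 = -216 - 474 = -690$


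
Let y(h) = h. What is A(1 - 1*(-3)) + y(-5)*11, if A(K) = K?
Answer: -51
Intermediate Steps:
A(1 - 1*(-3)) + y(-5)*11 = (1 - 1*(-3)) - 5*11 = (1 + 3) - 55 = 4 - 55 = -51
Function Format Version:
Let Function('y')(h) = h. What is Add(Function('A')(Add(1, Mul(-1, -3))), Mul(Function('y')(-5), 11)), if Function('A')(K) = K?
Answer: -51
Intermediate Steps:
Add(Function('A')(Add(1, Mul(-1, -3))), Mul(Function('y')(-5), 11)) = Add(Add(1, Mul(-1, -3)), Mul(-5, 11)) = Add(Add(1, 3), -55) = Add(4, -55) = -51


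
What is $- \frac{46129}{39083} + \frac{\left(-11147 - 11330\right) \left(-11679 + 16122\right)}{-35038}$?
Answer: $\frac{3901419681911}{1369390154} \approx 2849.0$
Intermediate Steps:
$- \frac{46129}{39083} + \frac{\left(-11147 - 11330\right) \left(-11679 + 16122\right)}{-35038} = \left(-46129\right) \frac{1}{39083} + \left(-22477\right) 4443 \left(- \frac{1}{35038}\right) = - \frac{46129}{39083} - - \frac{99865311}{35038} = - \frac{46129}{39083} + \frac{99865311}{35038} = \frac{3901419681911}{1369390154}$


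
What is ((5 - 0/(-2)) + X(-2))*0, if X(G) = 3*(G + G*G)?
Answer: 0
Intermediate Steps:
X(G) = 3*G + 3*G² (X(G) = 3*(G + G²) = 3*G + 3*G²)
((5 - 0/(-2)) + X(-2))*0 = ((5 - 0/(-2)) + 3*(-2)*(1 - 2))*0 = ((5 - 0*(-1)/2) + 3*(-2)*(-1))*0 = ((5 - 1*0) + 6)*0 = ((5 + 0) + 6)*0 = (5 + 6)*0 = 11*0 = 0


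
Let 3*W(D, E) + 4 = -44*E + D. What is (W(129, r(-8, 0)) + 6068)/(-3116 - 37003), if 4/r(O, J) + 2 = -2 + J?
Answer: -18373/120357 ≈ -0.15265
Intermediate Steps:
r(O, J) = 4/(-4 + J) (r(O, J) = 4/(-2 + (-2 + J)) = 4/(-4 + J))
W(D, E) = -4/3 - 44*E/3 + D/3 (W(D, E) = -4/3 + (-44*E + D)/3 = -4/3 + (D - 44*E)/3 = -4/3 + (-44*E/3 + D/3) = -4/3 - 44*E/3 + D/3)
(W(129, r(-8, 0)) + 6068)/(-3116 - 37003) = ((-4/3 - 176/(3*(-4 + 0)) + (1/3)*129) + 6068)/(-3116 - 37003) = ((-4/3 - 176/(3*(-4)) + 43) + 6068)/(-40119) = ((-4/3 - 176*(-1)/(3*4) + 43) + 6068)*(-1/40119) = ((-4/3 - 44/3*(-1) + 43) + 6068)*(-1/40119) = ((-4/3 + 44/3 + 43) + 6068)*(-1/40119) = (169/3 + 6068)*(-1/40119) = (18373/3)*(-1/40119) = -18373/120357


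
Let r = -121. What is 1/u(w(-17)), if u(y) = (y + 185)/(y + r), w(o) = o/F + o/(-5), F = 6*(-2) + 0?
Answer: -6971/11389 ≈ -0.61208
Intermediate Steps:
F = -12 (F = -12 + 0 = -12)
w(o) = -17*o/60 (w(o) = o/(-12) + o/(-5) = o*(-1/12) + o*(-1/5) = -o/12 - o/5 = -17*o/60)
u(y) = (185 + y)/(-121 + y) (u(y) = (y + 185)/(y - 121) = (185 + y)/(-121 + y))
1/u(w(-17)) = 1/((185 - 17/60*(-17))/(-121 - 17/60*(-17))) = 1/((185 + 289/60)/(-121 + 289/60)) = 1/((11389/60)/(-6971/60)) = 1/(-60/6971*11389/60) = 1/(-11389/6971) = -6971/11389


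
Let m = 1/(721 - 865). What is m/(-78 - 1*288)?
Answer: 1/52704 ≈ 1.8974e-5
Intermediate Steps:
m = -1/144 (m = 1/(-144) = -1/144 ≈ -0.0069444)
m/(-78 - 1*288) = -1/(144*(-78 - 1*288)) = -1/(144*(-78 - 288)) = -1/144/(-366) = -1/144*(-1/366) = 1/52704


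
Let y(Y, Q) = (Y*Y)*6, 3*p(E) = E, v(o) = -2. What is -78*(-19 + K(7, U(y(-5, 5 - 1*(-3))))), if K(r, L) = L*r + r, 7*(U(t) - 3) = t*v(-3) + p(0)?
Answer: 22698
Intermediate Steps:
p(E) = E/3
y(Y, Q) = 6*Y² (y(Y, Q) = Y²*6 = 6*Y²)
U(t) = 3 - 2*t/7 (U(t) = 3 + (t*(-2) + (⅓)*0)/7 = 3 + (-2*t + 0)/7 = 3 + (-2*t)/7 = 3 - 2*t/7)
K(r, L) = r + L*r
-78*(-19 + K(7, U(y(-5, 5 - 1*(-3))))) = -78*(-19 + 7*(1 + (3 - 12*(-5)²/7))) = -78*(-19 + 7*(1 + (3 - 12*25/7))) = -78*(-19 + 7*(1 + (3 - 2/7*150))) = -78*(-19 + 7*(1 + (3 - 300/7))) = -78*(-19 + 7*(1 - 279/7)) = -78*(-19 + 7*(-272/7)) = -78*(-19 - 272) = -78*(-291) = 22698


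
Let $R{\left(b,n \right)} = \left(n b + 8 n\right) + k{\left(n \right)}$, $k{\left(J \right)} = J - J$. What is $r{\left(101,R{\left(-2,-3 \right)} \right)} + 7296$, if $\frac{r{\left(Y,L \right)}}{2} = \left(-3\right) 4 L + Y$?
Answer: $7930$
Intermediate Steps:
$k{\left(J \right)} = 0$
$R{\left(b,n \right)} = 8 n + b n$ ($R{\left(b,n \right)} = \left(n b + 8 n\right) + 0 = \left(b n + 8 n\right) + 0 = \left(8 n + b n\right) + 0 = 8 n + b n$)
$r{\left(Y,L \right)} = - 24 L + 2 Y$ ($r{\left(Y,L \right)} = 2 \left(\left(-3\right) 4 L + Y\right) = 2 \left(- 12 L + Y\right) = 2 \left(Y - 12 L\right) = - 24 L + 2 Y$)
$r{\left(101,R{\left(-2,-3 \right)} \right)} + 7296 = \left(- 24 \left(- 3 \left(8 - 2\right)\right) + 2 \cdot 101\right) + 7296 = \left(- 24 \left(\left(-3\right) 6\right) + 202\right) + 7296 = \left(\left(-24\right) \left(-18\right) + 202\right) + 7296 = \left(432 + 202\right) + 7296 = 634 + 7296 = 7930$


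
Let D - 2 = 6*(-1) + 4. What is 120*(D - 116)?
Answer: -13920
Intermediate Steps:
D = 0 (D = 2 + (6*(-1) + 4) = 2 + (-6 + 4) = 2 - 2 = 0)
120*(D - 116) = 120*(0 - 116) = 120*(-116) = -13920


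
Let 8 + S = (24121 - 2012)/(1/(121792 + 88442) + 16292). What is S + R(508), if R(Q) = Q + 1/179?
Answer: 307384771945403/613098686891 ≈ 501.36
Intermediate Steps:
R(Q) = 1/179 + Q (R(Q) = Q + 1/179 = 1/179 + Q)
S = -22752995126/3425132329 (S = -8 + (24121 - 2012)/(1/(121792 + 88442) + 16292) = -8 + 22109/(1/210234 + 16292) = -8 + 22109/(3425132329/210234) = -8 + 22109*(210234/3425132329) = -8 + 4648063506/3425132329 = -22752995126/3425132329 ≈ -6.6430)
S + R(508) = -22752995126/3425132329 + (1/179 + 508) = -22752995126/3425132329 + 90933/179 = 307384771945403/613098686891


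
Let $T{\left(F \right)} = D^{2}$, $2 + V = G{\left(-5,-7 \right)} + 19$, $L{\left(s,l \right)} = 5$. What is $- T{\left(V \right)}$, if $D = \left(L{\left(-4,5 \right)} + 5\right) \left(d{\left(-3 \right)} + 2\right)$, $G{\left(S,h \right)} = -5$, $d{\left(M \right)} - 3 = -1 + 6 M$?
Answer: $-19600$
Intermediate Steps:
$d{\left(M \right)} = 2 + 6 M$ ($d{\left(M \right)} = 3 + \left(-1 + 6 M\right) = 2 + 6 M$)
$D = -140$ ($D = \left(5 + 5\right) \left(\left(2 + 6 \left(-3\right)\right) + 2\right) = 10 \left(\left(2 - 18\right) + 2\right) = 10 \left(-16 + 2\right) = 10 \left(-14\right) = -140$)
$V = 12$ ($V = -2 + \left(-5 + 19\right) = -2 + 14 = 12$)
$T{\left(F \right)} = 19600$ ($T{\left(F \right)} = \left(-140\right)^{2} = 19600$)
$- T{\left(V \right)} = \left(-1\right) 19600 = -19600$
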